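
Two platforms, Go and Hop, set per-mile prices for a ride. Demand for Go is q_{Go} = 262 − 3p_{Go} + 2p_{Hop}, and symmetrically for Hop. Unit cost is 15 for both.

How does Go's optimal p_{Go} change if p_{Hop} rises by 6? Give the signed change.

2

Go's profit: π = (p_{Go} − 15)(262 − 3p_{Go} + 2p_{Hop}).
∂π/∂p_{Go} = 307 − 6p_{Go} + 2p_{Hop} = 0 ⇒ p_{Go} = 307/6 + (1/3)p_{Hop}.
The reaction-function slope is 1/3, so a 6-unit rise in p_{Hop} moves p_{Go} by 1/3 × 6 = 2. Go's best response rises — the actions are strategic complements.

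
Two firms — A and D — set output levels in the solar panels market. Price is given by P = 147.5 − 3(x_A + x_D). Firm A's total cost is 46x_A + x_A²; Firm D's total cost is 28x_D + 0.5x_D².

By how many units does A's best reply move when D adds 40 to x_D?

Firm A's profit: π = x_A(147.5 − 3(x_A + x_D)) − 46x_A − x_A².
∂π/∂x_A = 101.5 − 8x_A − 3x_D = 0, so x_A = 12.6875 − 0.375x_D.
The reaction-function slope is −0.375, so a 40-unit rise in x_D moves x_A by −0.375 × 40 = −15. A's best response falls — the actions are strategic substitutes.

-15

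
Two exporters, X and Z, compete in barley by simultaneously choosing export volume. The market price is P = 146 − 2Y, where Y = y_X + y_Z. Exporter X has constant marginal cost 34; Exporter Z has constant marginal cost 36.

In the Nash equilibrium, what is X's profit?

Exporter X's profit: π = y_X(146 − 2(y_X + y_Z)) − 34y_X.
∂π/∂y_X = 112 − 4y_X − 2y_Z = 0, so y_X = 28 − 0.5y_Z.
By the same steps for Z: y_Z = 27.5 − 0.5y_X.
Plugging y_Z into X's best response: y_X = 28 − 0.5(27.5 − 0.5y_X) ⇒ 0.75y_X = 14.25, so y_X = 19.
Then y_Z = 27.5 − 0.5·19 = 18.
Price P = 146 − 2·37 = 72.
X's profit: (72 − 34)·19 = 722.

722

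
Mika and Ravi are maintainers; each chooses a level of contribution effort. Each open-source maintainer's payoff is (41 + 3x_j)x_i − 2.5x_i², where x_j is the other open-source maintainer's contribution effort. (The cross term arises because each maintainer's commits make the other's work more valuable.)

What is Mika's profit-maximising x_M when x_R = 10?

Mika's payoff is (41 + 3x_R)x_M − 2.5x_M².
∂π/∂x_M = 41 + 3x_R − 5x_M = 0, so x_M = 8.2 + 0.6x_R.
At x_R = 10: x_M = 8.2 + 0.6·10 = 14.2.

14.2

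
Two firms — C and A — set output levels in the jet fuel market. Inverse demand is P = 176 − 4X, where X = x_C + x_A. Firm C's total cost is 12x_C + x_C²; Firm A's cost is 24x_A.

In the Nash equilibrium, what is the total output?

24.5

Firm C's profit: π = x_C(176 − 4(x_C + x_A)) − 12x_C − x_C².
∂π/∂x_C = 164 − 10x_C − 4x_A = 0, so x_C = 16.4 − 0.4x_A.
For A: ∂π/∂x_A = 152 − 8x_A − 4x_C = 0 ⇒ x_A = 19 − 0.5x_C.
Solving the two reaction functions simultaneously: (1 − (−0.4)(−0.5))x_C = 16.4 − 0.4·19, so 0.8x_C = 8.8 and x_C = 11.
Then x_A = 19 − 0.5·11 = 13.5.
Total output: 11 + 13.5 = 24.5.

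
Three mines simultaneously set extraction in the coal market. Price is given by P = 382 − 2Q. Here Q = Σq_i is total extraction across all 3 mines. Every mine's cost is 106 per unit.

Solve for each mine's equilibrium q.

34.5

A representative mine's profit is π_i = q_i(382 − 2Q) − 106q_i, with Q = q_i + Σ_{j≠i} q_j.
First-order condition: 276 − 4q_i − 2Σ_{j≠i} q_j = 0.
With identical mines, set every q_j = q: then 276 − 4q − 4q = 0, i.e. q = 276/8 = 34.5.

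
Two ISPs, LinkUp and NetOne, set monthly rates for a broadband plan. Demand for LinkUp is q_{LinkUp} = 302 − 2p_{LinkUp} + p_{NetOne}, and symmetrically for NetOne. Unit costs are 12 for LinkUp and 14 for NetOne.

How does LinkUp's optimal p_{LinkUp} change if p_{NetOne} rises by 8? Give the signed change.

LinkUp's profit: π = (p_{LinkUp} − 12)(302 − 2p_{LinkUp} + p_{NetOne}).
∂π/∂p_{LinkUp} = 326 − 4p_{LinkUp} + p_{NetOne} = 0 ⇒ p_{LinkUp} = 81.5 + 0.25p_{NetOne}.
The reaction-function slope is 0.25, so an 8-unit rise in p_{NetOne} moves p_{LinkUp} by 0.25 × 8 = 2. LinkUp's best response rises — the actions are strategic complements.

2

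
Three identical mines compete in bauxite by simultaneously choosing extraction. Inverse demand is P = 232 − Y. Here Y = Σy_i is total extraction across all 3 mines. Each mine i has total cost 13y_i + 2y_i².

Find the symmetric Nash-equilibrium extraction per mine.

A representative mine's profit is π_i = y_i(232 − Y) − 13y_i − 2y_i², with Y = y_i + Σ_{j≠i} y_j.
First-order condition: 219 − 6y_i − Σ_{j≠i} y_j = 0.
Imposing symmetry (y_j = y for all j) turns Σ_{j≠i} y_j into 2y, so 219 = 8y and y = 27.375.

27.375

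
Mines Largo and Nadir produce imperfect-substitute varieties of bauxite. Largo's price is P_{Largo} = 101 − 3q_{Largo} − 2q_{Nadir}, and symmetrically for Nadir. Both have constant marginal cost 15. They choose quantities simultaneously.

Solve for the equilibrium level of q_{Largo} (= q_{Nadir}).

Mine Largo's profit: π = q_{Largo}(101 − 3q_{Largo} − 2q_{Nadir}) − 15q_{Largo}.
∂π/∂q_{Largo} = 86 − 6q_{Largo} − 2q_{Nadir} = 0 ⇒ q_{Largo} = 43/3 − (1/3)q_{Nadir}.
By symmetry q_{Nadir} = q_{Largo}; substituting into the reaction function, (4/3)q_{Largo} = 43/3 and q_{Largo} = 10.75.

10.75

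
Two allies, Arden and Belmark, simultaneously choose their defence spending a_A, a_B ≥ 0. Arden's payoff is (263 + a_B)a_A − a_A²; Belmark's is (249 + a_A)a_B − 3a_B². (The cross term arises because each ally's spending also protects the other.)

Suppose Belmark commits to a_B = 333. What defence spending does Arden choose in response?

Expanding Arden's payoff: 263a_A + a_Ba_A − a_A².
∂π/∂a_A = 263 + a_B − 2a_A = 0, so a_A = 131.5 + 0.5a_B.
At a_B = 333: a_A = 131.5 + 0.5·333 = 298.

298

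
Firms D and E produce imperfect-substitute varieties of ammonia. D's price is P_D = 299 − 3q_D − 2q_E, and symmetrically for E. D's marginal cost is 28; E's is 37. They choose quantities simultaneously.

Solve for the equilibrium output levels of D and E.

Firm D's profit: π = q_D(299 − 3q_D − 2q_E) − 28q_D.
∂π/∂q_D = 271 − 6q_D − 2q_E = 0 ⇒ q_D = 271/6 − (1/3)q_E.
Similarly q_E = 131/3 − (1/3)q_D.
Solving the two reaction functions simultaneously: (1 − (−1/3)(−1/3))q_D = 271/6 − (1/3)·(131/3), so (8/9)q_D = 551/18 and q_D = 34.4375.
Then q_E = 131/3 − (1/3)·34.4375 = 32.1875.

34.4375, 32.1875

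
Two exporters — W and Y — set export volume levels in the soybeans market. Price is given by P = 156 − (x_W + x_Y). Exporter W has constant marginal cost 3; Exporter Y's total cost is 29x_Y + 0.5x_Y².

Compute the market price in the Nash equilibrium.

Exporter W's profit: π = x_W(156 − (x_W + x_Y)) − 3x_W.
∂π/∂x_W = 153 − 2x_W − x_Y = 0, so x_W = 76.5 − 0.5x_Y.
For Y: ∂π/∂x_Y = 127 − 3x_Y − x_W = 0 ⇒ x_Y = 127/3 − (1/3)x_W.
Solving the two reaction functions simultaneously: (1 − (−0.5)(−1/3))x_W = 76.5 − 0.5·(127/3), so (5/6)x_W = 166/3 and x_W = 66.4.
Then x_Y = 127/3 − (1/3)·66.4 = 20.2.
Equilibrium price: P = 156 − 86.6 = 69.4.

69.4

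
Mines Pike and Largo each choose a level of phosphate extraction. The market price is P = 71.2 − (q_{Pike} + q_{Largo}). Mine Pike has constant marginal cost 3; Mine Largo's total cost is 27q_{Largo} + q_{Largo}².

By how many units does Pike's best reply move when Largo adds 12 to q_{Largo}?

Mine Pike's profit: π = q_{Pike}(71.2 − (q_{Pike} + q_{Largo})) − 3q_{Pike}.
∂π/∂q_{Pike} = 68.2 − 2q_{Pike} − q_{Largo} = 0, so q_{Pike} = 34.1 − 0.5q_{Largo}.
The reaction-function slope is −0.5, so a 12-unit rise in q_{Largo} moves q_{Pike} by −0.5 × 12 = −6. Pike's best response falls — the actions are strategic substitutes.

-6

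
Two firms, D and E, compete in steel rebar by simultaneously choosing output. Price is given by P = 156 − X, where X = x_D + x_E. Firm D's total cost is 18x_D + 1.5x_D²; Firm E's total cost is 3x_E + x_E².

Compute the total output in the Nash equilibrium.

Firm D's profit: π = x_D(156 − (x_D + x_E)) − 18x_D − 1.5x_D².
∂π/∂x_D = 138 − 5x_D − x_E = 0, so x_D = 27.6 − 0.2x_E.
For E: ∂π/∂x_E = 153 − 4x_E − x_D = 0 ⇒ x_E = 38.25 − 0.25x_D.
Solving the two reaction functions simultaneously: (1 − (−0.2)(−0.25))x_D = 27.6 − 0.2·38.25, so 0.95x_D = 19.95 and x_D = 21.
Then x_E = 38.25 − 0.25·21 = 33.
Total output: 21 + 33 = 54.

54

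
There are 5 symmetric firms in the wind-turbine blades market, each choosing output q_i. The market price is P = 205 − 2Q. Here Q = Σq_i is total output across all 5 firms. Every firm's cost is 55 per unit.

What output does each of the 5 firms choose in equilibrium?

A representative firm's profit is π_i = q_i(205 − 2Q) − 55q_i, with Q = q_i + Σ_{j≠i} q_j.
First-order condition: 150 − 4q_i − 2Σ_{j≠i} q_j = 0.
In a symmetric equilibrium every firm chooses the same q, so Σ_{j≠i} q_j = 4q. The condition becomes 150 − 12q = 0, giving q = 150/12 = 12.5.

12.5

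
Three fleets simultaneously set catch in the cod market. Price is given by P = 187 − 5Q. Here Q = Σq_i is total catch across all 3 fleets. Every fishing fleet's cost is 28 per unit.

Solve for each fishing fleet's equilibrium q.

A representative fishing fleet's profit is π_i = q_i(187 − 5Q) − 28q_i, with Q = q_i + Σ_{j≠i} q_j.
First-order condition: 159 − 10q_i − 5Σ_{j≠i} q_j = 0.
With identical fishing fleets, set every q_j = q: then 159 − 10q − 10q = 0, i.e. q = 159/20 = 7.95.

7.95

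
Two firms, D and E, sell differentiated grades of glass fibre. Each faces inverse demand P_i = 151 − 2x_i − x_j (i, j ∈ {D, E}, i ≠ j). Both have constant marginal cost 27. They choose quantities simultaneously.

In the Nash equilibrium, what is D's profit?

Firm D's profit: π = x_D(151 − 2x_D − x_E) − 27x_D.
∂π/∂x_D = 124 − 4x_D − x_E = 0 ⇒ x_D = 31 − 0.25x_E.
By symmetry x_E = x_D; substituting into the reaction function, 1.25x_D = 31 and x_D = 24.8.
P_D = 151 − 2·24.8 − 24.8 = 76.6.
Profit = (76.6 − 27)·24.8 = 1230.08.

1230.08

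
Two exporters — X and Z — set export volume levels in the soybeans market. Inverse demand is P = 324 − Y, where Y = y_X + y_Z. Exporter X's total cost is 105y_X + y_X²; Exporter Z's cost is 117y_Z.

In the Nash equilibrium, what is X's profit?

2178

Exporter X's profit: π = y_X(324 − (y_X + y_Z)) − 105y_X − y_X².
∂π/∂y_X = 219 − 4y_X − y_Z = 0, so y_X = 54.75 − 0.25y_Z.
For Z: ∂π/∂y_Z = 207 − 2y_Z − y_X = 0 ⇒ y_Z = 103.5 − 0.5y_X.
Solving the two reaction functions simultaneously: (1 − (−0.25)(−0.5))y_X = 54.75 − 0.25·103.5, so 0.875y_X = 28.875 and y_X = 33.
Then y_Z = 103.5 − 0.5·33 = 87.
Price P = 324 − 120 = 204.
X's profit: (204 − 105)·33 − (33)² = 2178.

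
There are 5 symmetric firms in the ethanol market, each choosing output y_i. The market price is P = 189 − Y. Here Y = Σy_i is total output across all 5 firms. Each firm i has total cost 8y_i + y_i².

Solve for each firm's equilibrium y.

A representative firm's profit is π_i = y_i(189 − Y) − 8y_i − y_i², with Y = y_i + Σ_{j≠i} y_j.
First-order condition: 181 − 4y_i − Σ_{j≠i} y_j = 0.
In a symmetric equilibrium every firm chooses the same y, so Σ_{j≠i} y_j = 4y. The condition becomes 181 − 8y = 0, giving y = 181/8 = 22.625.

22.625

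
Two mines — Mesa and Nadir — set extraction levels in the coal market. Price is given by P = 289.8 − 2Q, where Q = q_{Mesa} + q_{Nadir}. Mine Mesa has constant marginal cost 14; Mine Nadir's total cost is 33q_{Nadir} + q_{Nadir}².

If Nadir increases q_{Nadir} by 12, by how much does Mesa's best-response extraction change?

Mine Mesa's profit: π = q_{Mesa}(289.8 − 2(q_{Mesa} + q_{Nadir})) − 14q_{Mesa}.
∂π/∂q_{Mesa} = 275.8 − 4q_{Mesa} − 2q_{Nadir} = 0, so q_{Mesa} = 68.95 − 0.5q_{Nadir}.
The reaction-function slope is −0.5, so a 12-unit rise in q_{Nadir} moves q_{Mesa} by −0.5 × 12 = −6. Mesa's best response falls — the actions are strategic substitutes.

-6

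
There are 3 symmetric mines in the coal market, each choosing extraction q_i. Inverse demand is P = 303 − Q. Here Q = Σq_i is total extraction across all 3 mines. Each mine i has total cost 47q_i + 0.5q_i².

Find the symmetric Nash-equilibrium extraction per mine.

51.2

A representative mine's profit is π_i = q_i(303 − Q) − 47q_i − 0.5q_i², with Q = q_i + Σ_{j≠i} q_j.
First-order condition: 256 − 3q_i − Σ_{j≠i} q_j = 0.
Imposing symmetry (q_j = q for all j) turns Σ_{j≠i} q_j into 2q, so 256 = 5q and q = 51.2.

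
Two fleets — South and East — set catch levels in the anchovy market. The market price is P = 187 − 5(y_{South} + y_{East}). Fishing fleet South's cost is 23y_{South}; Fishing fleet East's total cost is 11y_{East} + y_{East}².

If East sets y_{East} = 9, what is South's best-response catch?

11.9

Fishing fleet South's profit: π = y_{South}(187 − 5(y_{South} + y_{East})) − 23y_{South}.
∂π/∂y_{South} = 164 − 10y_{South} − 5y_{East} = 0, so y_{South} = 16.4 − 0.5y_{East}.
At y_{East} = 9: y_{South} = 16.4 − 0.5·9 = 11.9.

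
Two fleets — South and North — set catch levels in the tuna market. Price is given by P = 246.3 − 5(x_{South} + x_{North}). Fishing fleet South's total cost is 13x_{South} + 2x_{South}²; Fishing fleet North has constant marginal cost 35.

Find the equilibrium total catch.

Fishing fleet South's profit: π = x_{South}(246.3 − 5(x_{South} + x_{North})) − 13x_{South} − 2x_{South}².
∂π/∂x_{South} = 233.3 − 14x_{South} − 5x_{North} = 0, so x_{South} = 2333/140 − (5/14)x_{North}.
For North: ∂π/∂x_{North} = 211.3 − 10x_{North} − 5x_{South} = 0 ⇒ x_{North} = 21.13 − 0.5x_{South}.
Substituting the second reaction function into the first: x_{South} = 2333/140 − (5/14)(21.13 − 0.5x_{South}), which gives (23/28)x_{South} = 2553/280 ⇒ x_{South} = 11.1.
Then x_{North} = 21.13 − 0.5·11.1 = 15.58.
Total catch: 11.1 + 15.58 = 26.68.

26.68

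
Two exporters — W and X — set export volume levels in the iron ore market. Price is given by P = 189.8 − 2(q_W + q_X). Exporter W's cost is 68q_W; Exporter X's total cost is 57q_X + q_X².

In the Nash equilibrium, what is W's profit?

1082.0552

Exporter W's profit: π = q_W(189.8 − 2(q_W + q_X)) − 68q_W.
∂π/∂q_W = 121.8 − 4q_W − 2q_X = 0, so q_W = 30.45 − 0.5q_X.
For X: ∂π/∂q_X = 132.8 − 6q_X − 2q_W = 0 ⇒ q_X = 332/15 − (1/3)q_W.
Solving the two reaction functions simultaneously: (1 − (−0.5)(−1/3))q_W = 30.45 − 0.5·(332/15), so (5/6)q_W = 1163/60 and q_W = 23.26.
Then q_X = 332/15 − (1/3)·23.26 = 14.38.
Price P = 189.8 − 2·37.64 = 114.52.
W's profit: (114.52 − 68)·23.26 = 1082.0552.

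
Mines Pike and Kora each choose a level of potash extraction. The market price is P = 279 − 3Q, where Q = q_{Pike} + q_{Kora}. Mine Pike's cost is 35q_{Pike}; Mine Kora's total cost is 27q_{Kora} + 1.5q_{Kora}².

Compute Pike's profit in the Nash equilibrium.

Mine Pike's profit: π = q_{Pike}(279 − 3(q_{Pike} + q_{Kora})) − 35q_{Pike}.
∂π/∂q_{Pike} = 244 − 6q_{Pike} − 3q_{Kora} = 0, so q_{Pike} = 122/3 − 0.5q_{Kora}.
For Kora: ∂π/∂q_{Kora} = 252 − 9q_{Kora} − 3q_{Pike} = 0 ⇒ q_{Kora} = 28 − (1/3)q_{Pike}.
Plugging q_{Kora} into Pike's best response: q_{Pike} = 122/3 − 0.5(28 − (1/3)q_{Pike}) ⇒ (5/6)q_{Pike} = 80/3, so q_{Pike} = 32.
Then q_{Kora} = 28 − (1/3)·32 = 52/3.
Price P = 279 − 3·(148/3) = 131.
Pike's profit: (131 − 35)·32 = 3072.

3072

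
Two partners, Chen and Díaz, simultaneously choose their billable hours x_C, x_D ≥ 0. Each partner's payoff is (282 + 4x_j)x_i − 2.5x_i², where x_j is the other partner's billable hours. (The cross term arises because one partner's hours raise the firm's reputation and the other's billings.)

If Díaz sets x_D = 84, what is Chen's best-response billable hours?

Chen's payoff is (282 + 4x_D)x_C − 2.5x_C².
∂π/∂x_C = 282 + 4x_D − 5x_C = 0, so x_C = 56.4 + 0.8x_D.
At x_D = 84: x_C = 56.4 + 0.8·84 = 123.6.

123.6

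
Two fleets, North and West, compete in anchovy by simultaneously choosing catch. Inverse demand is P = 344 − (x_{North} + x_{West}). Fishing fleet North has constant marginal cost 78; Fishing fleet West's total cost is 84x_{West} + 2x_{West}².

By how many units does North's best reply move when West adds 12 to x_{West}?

-6

Fishing fleet North's profit: π = x_{North}(344 − (x_{North} + x_{West})) − 78x_{North}.
∂π/∂x_{North} = 266 − 2x_{North} − x_{West} = 0, so x_{North} = 133 − 0.5x_{West}.
The reaction-function slope is −0.5, so a 12-unit rise in x_{West} moves x_{North} by −0.5 × 12 = −6. North's best response falls — the actions are strategic substitutes.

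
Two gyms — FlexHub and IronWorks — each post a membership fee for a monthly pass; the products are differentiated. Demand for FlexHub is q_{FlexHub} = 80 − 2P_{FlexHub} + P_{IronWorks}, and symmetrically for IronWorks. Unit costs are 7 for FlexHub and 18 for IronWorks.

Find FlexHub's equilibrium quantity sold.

51.6

FlexHub's profit: π = (P_{FlexHub} − 7)(80 − 2P_{FlexHub} + P_{IronWorks}).
∂π/∂P_{FlexHub} = 94 − 4P_{FlexHub} + P_{IronWorks} = 0 ⇒ P_{FlexHub} = 23.5 + 0.25P_{IronWorks}.
Similarly P_{IronWorks} = 29 + 0.25P_{FlexHub}.
Substituting the second reaction function into the first: P_{FlexHub} = 23.5 + 0.25(29 + 0.25P_{FlexHub}), which gives 0.9375P_{FlexHub} = 30.75 ⇒ P_{FlexHub} = 32.8.
Then P_{IronWorks} = 29 + 0.25·32.8 = 37.2.
q_{FlexHub} = 80 − 2·32.8 + 37.2 = 51.6.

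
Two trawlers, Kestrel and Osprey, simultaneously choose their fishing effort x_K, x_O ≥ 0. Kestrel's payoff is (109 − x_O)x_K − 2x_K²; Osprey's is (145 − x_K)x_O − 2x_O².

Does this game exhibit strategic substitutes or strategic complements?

strategic substitutes

Expanding Kestrel's payoff: 109x_K − x_Ox_K − 2x_K².
∂π/∂x_K = 109 − x_O − 4x_K = 0, so x_K = 27.25 − 0.25x_O.
The best-response slope dx_K/dx_O = −0.25 < 0: the reaction function is downward-sloping, so the choices are strategic substitutes.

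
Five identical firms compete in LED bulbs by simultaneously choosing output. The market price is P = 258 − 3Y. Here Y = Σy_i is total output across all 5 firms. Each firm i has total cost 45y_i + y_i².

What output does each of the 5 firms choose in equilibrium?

10.65

A representative firm's profit is π_i = y_i(258 − 3Y) − 45y_i − y_i², with Y = y_i + Σ_{j≠i} y_j.
First-order condition: 213 − 8y_i − 3Σ_{j≠i} y_j = 0.
With identical firms, set every y_j = y: then 213 − 8y − 12y = 0, i.e. y = 213/20 = 10.65.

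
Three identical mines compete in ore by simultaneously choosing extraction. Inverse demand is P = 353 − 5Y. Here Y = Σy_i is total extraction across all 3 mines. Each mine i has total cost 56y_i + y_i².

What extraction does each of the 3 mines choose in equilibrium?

A representative mine's profit is π_i = y_i(353 − 5Y) − 56y_i − y_i², with Y = y_i + Σ_{j≠i} y_j.
First-order condition: 297 − 12y_i − 5Σ_{j≠i} y_j = 0.
Imposing symmetry (y_j = y for all j) turns Σ_{j≠i} y_j into 2y, so 297 = 22y and y = 13.5.

13.5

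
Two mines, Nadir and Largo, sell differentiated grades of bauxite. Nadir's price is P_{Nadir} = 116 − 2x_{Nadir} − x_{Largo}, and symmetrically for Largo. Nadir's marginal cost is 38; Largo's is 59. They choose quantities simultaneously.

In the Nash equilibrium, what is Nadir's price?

72

Mine Nadir's profit: π = x_{Nadir}(116 − 2x_{Nadir} − x_{Largo}) − 38x_{Nadir}.
∂π/∂x_{Nadir} = 78 − 4x_{Nadir} − x_{Largo} = 0 ⇒ x_{Nadir} = 19.5 − 0.25x_{Largo}.
Similarly x_{Largo} = 14.25 − 0.25x_{Nadir}.
Solving the two reaction functions simultaneously: (1 − (−0.25)(−0.25))x_{Nadir} = 19.5 − 0.25·14.25, so 0.9375x_{Nadir} = 15.9375 and x_{Nadir} = 17.
Then x_{Largo} = 14.25 − 0.25·17 = 10.
P_{Nadir} = 116 − 2·17 − 10 = 72.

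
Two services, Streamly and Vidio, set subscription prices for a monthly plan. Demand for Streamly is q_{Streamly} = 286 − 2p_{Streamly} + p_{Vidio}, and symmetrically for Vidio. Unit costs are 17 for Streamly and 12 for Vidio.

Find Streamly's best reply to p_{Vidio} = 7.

81.75

Streamly's profit: π = (p_{Streamly} − 17)(286 − 2p_{Streamly} + p_{Vidio}).
∂π/∂p_{Streamly} = 320 − 4p_{Streamly} + p_{Vidio} = 0 ⇒ p_{Streamly} = 80 + 0.25p_{Vidio}.
At p_{Vidio} = 7: p_{Streamly} = 80 + 0.25·7 = 81.75.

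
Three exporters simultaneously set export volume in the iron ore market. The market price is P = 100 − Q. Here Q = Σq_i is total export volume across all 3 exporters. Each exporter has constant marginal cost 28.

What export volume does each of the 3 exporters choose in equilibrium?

18

A representative exporter's profit is π_i = q_i(100 − Q) − 28q_i, with Q = q_i + Σ_{j≠i} q_j.
First-order condition: 72 − 2q_i − Σ_{j≠i} q_j = 0.
With identical exporters, set every q_j = q: then 72 − 2q − 2q = 0, i.e. q = 72/4 = 18.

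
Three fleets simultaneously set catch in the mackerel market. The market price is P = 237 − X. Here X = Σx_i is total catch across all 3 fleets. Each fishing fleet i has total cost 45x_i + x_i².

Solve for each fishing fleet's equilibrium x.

A representative fishing fleet's profit is π_i = x_i(237 − X) − 45x_i − x_i², with X = x_i + Σ_{j≠i} x_j.
First-order condition: 192 − 4x_i − Σ_{j≠i} x_j = 0.
With identical fishing fleets, set every x_j = x: then 192 − 4x − 2x = 0, i.e. x = 192/6 = 32.

32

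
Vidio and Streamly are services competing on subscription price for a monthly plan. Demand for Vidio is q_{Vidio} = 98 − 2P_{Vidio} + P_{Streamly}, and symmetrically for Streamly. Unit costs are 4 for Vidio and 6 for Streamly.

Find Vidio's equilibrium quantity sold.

63.2

Vidio's profit: π = (P_{Vidio} − 4)(98 − 2P_{Vidio} + P_{Streamly}).
∂π/∂P_{Vidio} = 106 − 4P_{Vidio} + P_{Streamly} = 0 ⇒ P_{Vidio} = 26.5 + 0.25P_{Streamly}.
Similarly P_{Streamly} = 27.5 + 0.25P_{Vidio}.
Plugging P_{Streamly} into Vidio's best response: P_{Vidio} = 26.5 + 0.25(27.5 + 0.25P_{Vidio}) ⇒ 0.9375P_{Vidio} = 33.375, so P_{Vidio} = 35.6.
Then P_{Streamly} = 27.5 + 0.25·35.6 = 36.4.
q_{Vidio} = 98 − 2·35.6 + 36.4 = 63.2.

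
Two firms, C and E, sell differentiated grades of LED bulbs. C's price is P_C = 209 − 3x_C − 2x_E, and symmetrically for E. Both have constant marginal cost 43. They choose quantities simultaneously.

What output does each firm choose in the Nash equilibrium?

Firm C's profit: π = x_C(209 − 3x_C − 2x_E) − 43x_C.
∂π/∂x_C = 166 − 6x_C − 2x_E = 0 ⇒ x_C = 83/3 − (1/3)x_E.
The game is symmetric, so in equilibrium x_E = x_C: the reaction function gives (4/3)x_C = 83/3, hence x_C = 20.75.

20.75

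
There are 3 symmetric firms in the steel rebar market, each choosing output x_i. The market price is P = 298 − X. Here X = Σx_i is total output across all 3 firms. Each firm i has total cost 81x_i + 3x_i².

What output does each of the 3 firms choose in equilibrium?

21.7

A representative firm's profit is π_i = x_i(298 − X) − 81x_i − 3x_i², with X = x_i + Σ_{j≠i} x_j.
First-order condition: 217 − 8x_i − Σ_{j≠i} x_j = 0.
With identical firms, set every x_j = x: then 217 − 8x − 2x = 0, i.e. x = 217/10 = 21.7.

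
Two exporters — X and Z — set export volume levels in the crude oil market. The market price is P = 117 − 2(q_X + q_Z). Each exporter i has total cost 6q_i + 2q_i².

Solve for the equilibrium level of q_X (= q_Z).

Exporter X's profit: π = q_X(117 − 2(q_X + q_Z)) − 6q_X − 2q_X².
∂π/∂q_X = 111 − 8q_X − 2q_Z = 0, so q_X = 13.875 − 0.25q_Z.
By symmetry q_Z = q_X; substituting into the reaction function, 1.25q_X = 13.875 and q_X = 11.1.

11.1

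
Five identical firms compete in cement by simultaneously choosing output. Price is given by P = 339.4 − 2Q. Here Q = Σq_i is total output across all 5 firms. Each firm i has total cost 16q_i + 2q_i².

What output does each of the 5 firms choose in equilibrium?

20.2125

A representative firm's profit is π_i = q_i(339.4 − 2Q) − 16q_i − 2q_i², with Q = q_i + Σ_{j≠i} q_j.
First-order condition: 323.4 − 8q_i − 2Σ_{j≠i} q_j = 0.
With identical firms, set every q_j = q: then 323.4 − 8q − 8q = 0, i.e. q = 323.4/16 = 20.2125.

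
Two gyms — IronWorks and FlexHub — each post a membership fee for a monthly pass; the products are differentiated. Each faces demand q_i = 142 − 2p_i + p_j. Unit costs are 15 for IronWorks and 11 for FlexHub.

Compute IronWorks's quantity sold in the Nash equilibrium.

83.6

IronWorks's profit: π = (p_{IronWorks} − 15)(142 − 2p_{IronWorks} + p_{FlexHub}).
∂π/∂p_{IronWorks} = 172 − 4p_{IronWorks} + p_{FlexHub} = 0 ⇒ p_{IronWorks} = 43 + 0.25p_{FlexHub}.
Similarly p_{FlexHub} = 41 + 0.25p_{IronWorks}.
Plugging p_{FlexHub} into IronWorks's best response: p_{IronWorks} = 43 + 0.25(41 + 0.25p_{IronWorks}) ⇒ 0.9375p_{IronWorks} = 53.25, so p_{IronWorks} = 56.8.
Then p_{FlexHub} = 41 + 0.25·56.8 = 55.2.
q_{IronWorks} = 142 − 2·56.8 + 55.2 = 83.6.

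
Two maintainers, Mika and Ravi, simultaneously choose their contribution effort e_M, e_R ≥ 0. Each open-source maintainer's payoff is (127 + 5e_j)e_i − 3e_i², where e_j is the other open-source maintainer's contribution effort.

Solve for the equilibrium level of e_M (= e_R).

Mika's payoff is (127 + 5e_R)e_M − 3e_M².
∂π/∂e_M = 127 + 5e_R − 6e_M = 0, so e_M = 127/6 + (5/6)e_R.
Setting e_M = e_R in the reaction function: e_M = 127/6 + (5/6)e_M, so e_M = (127/6) / (1/6) = 127.

127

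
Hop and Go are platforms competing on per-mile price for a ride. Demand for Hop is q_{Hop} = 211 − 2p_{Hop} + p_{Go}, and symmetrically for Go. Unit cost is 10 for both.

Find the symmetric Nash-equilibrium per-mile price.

77

Hop's profit: π = (p_{Hop} − 10)(211 − 2p_{Hop} + p_{Go}).
∂π/∂p_{Hop} = 231 − 4p_{Hop} + p_{Go} = 0 ⇒ p_{Hop} = 57.75 + 0.25p_{Go}.
The game is symmetric, so in equilibrium p_{Go} = p_{Hop}: the reaction function gives 0.75p_{Hop} = 57.75, hence p_{Hop} = 77.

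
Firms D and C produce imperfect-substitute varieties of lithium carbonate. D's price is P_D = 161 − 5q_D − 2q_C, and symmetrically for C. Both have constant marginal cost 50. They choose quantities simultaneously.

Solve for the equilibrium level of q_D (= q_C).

Firm D's profit: π = q_D(161 − 5q_D − 2q_C) − 50q_D.
∂π/∂q_D = 111 − 10q_D − 2q_C = 0 ⇒ q_D = 11.1 − 0.2q_C.
The game is symmetric, so in equilibrium q_C = q_D: the reaction function gives 1.2q_D = 11.1, hence q_D = 9.25.

9.25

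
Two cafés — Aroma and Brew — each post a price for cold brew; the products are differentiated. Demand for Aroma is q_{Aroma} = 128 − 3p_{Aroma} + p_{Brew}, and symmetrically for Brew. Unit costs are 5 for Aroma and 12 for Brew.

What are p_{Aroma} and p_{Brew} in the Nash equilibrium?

29.2, 32.2

Aroma's profit: π = (p_{Aroma} − 5)(128 − 3p_{Aroma} + p_{Brew}).
∂π/∂p_{Aroma} = 143 − 6p_{Aroma} + p_{Brew} = 0 ⇒ p_{Aroma} = 143/6 + (1/6)p_{Brew}.
Similarly p_{Brew} = 82/3 + (1/6)p_{Aroma}.
Solving the two reaction functions simultaneously: (1 − (1/6)(1/6))p_{Aroma} = 143/6 + (1/6)·(82/3), so (35/36)p_{Aroma} = 511/18 and p_{Aroma} = 29.2.
Then p_{Brew} = 82/3 + (1/6)·29.2 = 32.2.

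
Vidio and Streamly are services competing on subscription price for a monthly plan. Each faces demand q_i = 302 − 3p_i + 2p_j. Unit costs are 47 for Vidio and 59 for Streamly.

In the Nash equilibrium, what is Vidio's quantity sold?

Vidio's profit: π = (p_{Vidio} − 47)(302 − 3p_{Vidio} + 2p_{Streamly}).
∂π/∂p_{Vidio} = 443 − 6p_{Vidio} + 2p_{Streamly} = 0 ⇒ p_{Vidio} = 443/6 + (1/3)p_{Streamly}.
Similarly p_{Streamly} = 479/6 + (1/3)p_{Vidio}.
Plugging p_{Streamly} into Vidio's best response: p_{Vidio} = 443/6 + (1/3)(479/6 + (1/3)p_{Vidio}) ⇒ (8/9)p_{Vidio} = 904/9, so p_{Vidio} = 113.
Then p_{Streamly} = 479/6 + (1/3)·113 = 117.5.
q_{Vidio} = 302 − 3·113 + 2·117.5 = 198.

198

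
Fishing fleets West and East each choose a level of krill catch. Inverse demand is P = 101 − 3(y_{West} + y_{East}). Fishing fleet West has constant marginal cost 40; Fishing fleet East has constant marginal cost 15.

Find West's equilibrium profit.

Fishing fleet West's profit: π = y_{West}(101 − 3(y_{West} + y_{East})) − 40y_{West}.
∂π/∂y_{West} = 61 − 6y_{West} − 3y_{East} = 0, so y_{West} = 61/6 − 0.5y_{East}.
By the same steps for East: y_{East} = 43/3 − 0.5y_{West}.
Substituting the second reaction function into the first: y_{West} = 61/6 − 0.5(43/3 − 0.5y_{West}), which gives 0.75y_{West} = 3 ⇒ y_{West} = 4.
Then y_{East} = 43/3 − 0.5·4 = 37/3.
Price P = 101 − 3·(49/3) = 52.
West's profit: (52 − 40)·4 = 48.

48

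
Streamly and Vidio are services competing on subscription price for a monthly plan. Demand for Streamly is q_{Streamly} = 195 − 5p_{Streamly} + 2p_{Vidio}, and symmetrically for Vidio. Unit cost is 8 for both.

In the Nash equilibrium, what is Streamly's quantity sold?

106.875

Streamly's profit: π = (p_{Streamly} − 8)(195 − 5p_{Streamly} + 2p_{Vidio}).
∂π/∂p_{Streamly} = 235 − 10p_{Streamly} + 2p_{Vidio} = 0 ⇒ p_{Streamly} = 23.5 + 0.2p_{Vidio}.
By symmetry p_{Vidio} = p_{Streamly}; substituting into the reaction function, 0.8p_{Streamly} = 23.5 and p_{Streamly} = 29.375.
q_{Streamly} = 195 − 5·29.375 + 2·29.375 = 106.875.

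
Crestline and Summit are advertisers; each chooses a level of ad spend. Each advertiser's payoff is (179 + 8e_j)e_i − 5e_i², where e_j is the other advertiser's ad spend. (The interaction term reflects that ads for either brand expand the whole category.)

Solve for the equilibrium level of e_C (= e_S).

Crestline's payoff is (179 + 8e_S)e_C − 5e_C².
∂π/∂e_C = 179 + 8e_S − 10e_C = 0, so e_C = 17.9 + 0.8e_S.
Setting e_C = e_S in the reaction function: e_C = 17.9 + 0.8e_C, so e_C = 17.9 / 0.2 = 89.5.

89.5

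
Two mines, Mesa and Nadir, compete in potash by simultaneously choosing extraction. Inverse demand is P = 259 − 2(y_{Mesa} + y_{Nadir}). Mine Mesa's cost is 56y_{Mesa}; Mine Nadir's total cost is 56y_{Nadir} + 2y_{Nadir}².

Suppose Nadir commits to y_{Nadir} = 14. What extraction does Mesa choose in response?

Mine Mesa's profit: π = y_{Mesa}(259 − 2(y_{Mesa} + y_{Nadir})) − 56y_{Mesa}.
∂π/∂y_{Mesa} = 203 − 4y_{Mesa} − 2y_{Nadir} = 0, so y_{Mesa} = 50.75 − 0.5y_{Nadir}.
At y_{Nadir} = 14: y_{Mesa} = 50.75 − 0.5·14 = 43.75.

43.75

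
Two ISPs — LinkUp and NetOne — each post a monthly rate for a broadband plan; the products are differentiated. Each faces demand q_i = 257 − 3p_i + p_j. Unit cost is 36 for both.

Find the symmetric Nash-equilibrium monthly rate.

73

LinkUp's profit: π = (p_{LinkUp} − 36)(257 − 3p_{LinkUp} + p_{NetOne}).
∂π/∂p_{LinkUp} = 365 − 6p_{LinkUp} + p_{NetOne} = 0 ⇒ p_{LinkUp} = 365/6 + (1/6)p_{NetOne}.
The game is symmetric, so in equilibrium p_{NetOne} = p_{LinkUp}: the reaction function gives (5/6)p_{LinkUp} = 365/6, hence p_{LinkUp} = 73.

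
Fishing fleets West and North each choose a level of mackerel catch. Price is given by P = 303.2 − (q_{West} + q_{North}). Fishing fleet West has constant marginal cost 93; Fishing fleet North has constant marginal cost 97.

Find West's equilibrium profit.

5097.96

Fishing fleet West's profit: π = q_{West}(303.2 − (q_{West} + q_{North})) − 93q_{West}.
∂π/∂q_{West} = 210.2 − 2q_{West} − q_{North} = 0, so q_{West} = 105.1 − 0.5q_{North}.
By the same steps for North: q_{North} = 103.1 − 0.5q_{West}.
Solving the two reaction functions simultaneously: (1 − (−0.5)(−0.5))q_{West} = 105.1 − 0.5·103.1, so 0.75q_{West} = 53.55 and q_{West} = 71.4.
Then q_{North} = 103.1 − 0.5·71.4 = 67.4.
Price P = 303.2 − 138.8 = 164.4.
West's profit: (164.4 − 93)·71.4 = 5097.96.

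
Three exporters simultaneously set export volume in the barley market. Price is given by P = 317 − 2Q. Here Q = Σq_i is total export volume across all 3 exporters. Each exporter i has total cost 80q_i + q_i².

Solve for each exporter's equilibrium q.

23.7

A representative exporter's profit is π_i = q_i(317 − 2Q) − 80q_i − q_i², with Q = q_i + Σ_{j≠i} q_j.
First-order condition: 237 − 6q_i − 2Σ_{j≠i} q_j = 0.
Imposing symmetry (q_j = q for all j) turns Σ_{j≠i} q_j into 2q, so 237 = 10q and q = 23.7.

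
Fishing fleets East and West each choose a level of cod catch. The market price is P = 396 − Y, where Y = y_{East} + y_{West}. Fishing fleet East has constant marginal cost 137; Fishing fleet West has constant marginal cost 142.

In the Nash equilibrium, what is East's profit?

Fishing fleet East's profit: π = y_{East}(396 − (y_{East} + y_{West})) − 137y_{East}.
∂π/∂y_{East} = 259 − 2y_{East} − y_{West} = 0, so y_{East} = 129.5 − 0.5y_{West}.
By the same steps for West: y_{West} = 127 − 0.5y_{East}.
Solving the two reaction functions simultaneously: (1 − (−0.5)(−0.5))y_{East} = 129.5 − 0.5·127, so 0.75y_{East} = 66 and y_{East} = 88.
Then y_{West} = 127 − 0.5·88 = 83.
Price P = 396 − 171 = 225.
East's profit: (225 − 137)·88 = 7744.

7744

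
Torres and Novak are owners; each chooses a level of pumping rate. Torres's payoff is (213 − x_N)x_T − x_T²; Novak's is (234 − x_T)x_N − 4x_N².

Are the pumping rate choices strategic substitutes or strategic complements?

strategic substitutes

Expanding Torres's payoff: 213x_T − x_Nx_T − x_T².
∂π/∂x_T = 213 − x_N − 2x_T = 0, so x_T = 106.5 − 0.5x_N.
The best-response slope dx_T/dx_N = −0.5 < 0: the reaction function is downward-sloping, so the choices are strategic substitutes.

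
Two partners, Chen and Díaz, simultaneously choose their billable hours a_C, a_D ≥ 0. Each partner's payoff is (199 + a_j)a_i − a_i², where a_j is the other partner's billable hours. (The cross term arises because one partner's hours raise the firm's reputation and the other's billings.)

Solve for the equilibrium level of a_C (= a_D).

Chen's payoff is (199 + a_D)a_C − a_C².
∂π/∂a_C = 199 + a_D − 2a_C = 0, so a_C = 99.5 + 0.5a_D.
The game is symmetric, so in equilibrium a_D = a_C: the reaction function gives 0.5a_C = 99.5, hence a_C = 199.

199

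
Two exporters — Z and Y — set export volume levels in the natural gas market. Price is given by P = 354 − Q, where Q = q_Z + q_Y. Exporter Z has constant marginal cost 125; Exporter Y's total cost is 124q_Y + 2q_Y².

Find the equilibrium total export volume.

125

Exporter Z's profit: π = q_Z(354 − (q_Z + q_Y)) − 125q_Z.
∂π/∂q_Z = 229 − 2q_Z − q_Y = 0, so q_Z = 114.5 − 0.5q_Y.
For Y: ∂π/∂q_Y = 230 − 6q_Y − q_Z = 0 ⇒ q_Y = 115/3 − (1/6)q_Z.
Plugging q_Y into Z's best response: q_Z = 114.5 − 0.5(115/3 − (1/6)q_Z) ⇒ (11/12)q_Z = 286/3, so q_Z = 104.
Then q_Y = 115/3 − (1/6)·104 = 21.
Total export volume: 104 + 21 = 125.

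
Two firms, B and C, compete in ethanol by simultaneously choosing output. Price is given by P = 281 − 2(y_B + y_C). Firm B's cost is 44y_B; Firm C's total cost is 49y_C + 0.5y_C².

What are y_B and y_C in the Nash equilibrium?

Firm B's profit: π = y_B(281 − 2(y_B + y_C)) − 44y_B.
∂π/∂y_B = 237 − 4y_B − 2y_C = 0, so y_B = 59.25 − 0.5y_C.
For C: ∂π/∂y_C = 232 − 5y_C − 2y_B = 0 ⇒ y_C = 46.4 − 0.4y_B.
Solving the two reaction functions simultaneously: (1 − (−0.5)(−0.4))y_B = 59.25 − 0.5·46.4, so 0.8y_B = 36.05 and y_B = 45.0625.
Then y_C = 46.4 − 0.4·45.0625 = 28.375.

45.0625, 28.375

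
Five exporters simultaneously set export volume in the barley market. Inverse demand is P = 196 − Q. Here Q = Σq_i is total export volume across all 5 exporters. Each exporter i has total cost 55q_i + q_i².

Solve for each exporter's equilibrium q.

17.625

A representative exporter's profit is π_i = q_i(196 − Q) − 55q_i − q_i², with Q = q_i + Σ_{j≠i} q_j.
First-order condition: 141 − 4q_i − Σ_{j≠i} q_j = 0.
In a symmetric equilibrium every exporter chooses the same q, so Σ_{j≠i} q_j = 4q. The condition becomes 141 − 8q = 0, giving q = 141/8 = 17.625.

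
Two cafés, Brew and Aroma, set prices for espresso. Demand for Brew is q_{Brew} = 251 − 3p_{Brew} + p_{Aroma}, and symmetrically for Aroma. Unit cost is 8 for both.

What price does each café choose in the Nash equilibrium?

55

Brew's profit: π = (p_{Brew} − 8)(251 − 3p_{Brew} + p_{Aroma}).
∂π/∂p_{Brew} = 275 − 6p_{Brew} + p_{Aroma} = 0 ⇒ p_{Brew} = 275/6 + (1/6)p_{Aroma}.
Setting p_{Brew} = p_{Aroma} in the reaction function: p_{Brew} = 275/6 + (1/6)p_{Brew}, so p_{Brew} = (275/6) / (5/6) = 55.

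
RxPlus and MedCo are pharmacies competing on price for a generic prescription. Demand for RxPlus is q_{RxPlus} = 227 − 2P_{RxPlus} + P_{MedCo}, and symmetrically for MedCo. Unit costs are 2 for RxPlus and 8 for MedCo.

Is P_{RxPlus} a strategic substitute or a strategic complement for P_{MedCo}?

strategic complements

RxPlus's profit: π = (P_{RxPlus} − 2)(227 − 2P_{RxPlus} + P_{MedCo}).
∂π/∂P_{RxPlus} = 231 − 4P_{RxPlus} + P_{MedCo} = 0 ⇒ P_{RxPlus} = 57.75 + 0.25P_{MedCo}.
The best-response slope dP_{RxPlus}/dP_{MedCo} = 0.25 > 0: the reaction function is upward-sloping, so the choices are strategic complements.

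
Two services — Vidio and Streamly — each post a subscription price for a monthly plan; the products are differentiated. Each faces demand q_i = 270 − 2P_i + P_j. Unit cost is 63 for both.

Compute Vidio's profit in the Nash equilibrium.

9522

Vidio's profit: π = (P_{Vidio} − 63)(270 − 2P_{Vidio} + P_{Streamly}).
∂π/∂P_{Vidio} = 396 − 4P_{Vidio} + P_{Streamly} = 0 ⇒ P_{Vidio} = 99 + 0.25P_{Streamly}.
Setting P_{Vidio} = P_{Streamly} in the reaction function: P_{Vidio} = 99 + 0.25P_{Vidio}, so P_{Vidio} = 99 / 0.75 = 132.
q_{Vidio} = 270 − 2·132 + 132 = 138.
Profit = (132 − 63)·138 = 9522.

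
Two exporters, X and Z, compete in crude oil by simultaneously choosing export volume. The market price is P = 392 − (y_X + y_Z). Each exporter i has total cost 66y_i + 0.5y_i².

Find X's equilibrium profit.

Exporter X's profit: π = y_X(392 − (y_X + y_Z)) − 66y_X − 0.5y_X².
∂π/∂y_X = 326 − 3y_X − y_Z = 0, so y_X = 326/3 − (1/3)y_Z.
The game is symmetric, so in equilibrium y_Z = y_X: the reaction function gives (4/3)y_X = 326/3, hence y_X = 81.5.
Price P = 392 − 163 = 229.
X's profit: (229 − 66)·81.5 − 0.5(81.5)² = 9963.375.

9963.375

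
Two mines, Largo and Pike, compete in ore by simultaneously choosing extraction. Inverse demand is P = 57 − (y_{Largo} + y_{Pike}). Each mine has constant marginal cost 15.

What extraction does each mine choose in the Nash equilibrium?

Mine Largo's profit: π = y_{Largo}(57 − (y_{Largo} + y_{Pike})) − 15y_{Largo}.
∂π/∂y_{Largo} = 42 − 2y_{Largo} − y_{Pike} = 0, so y_{Largo} = 21 − 0.5y_{Pike}.
By symmetry y_{Pike} = y_{Largo}; substituting into the reaction function, 1.5y_{Largo} = 21 and y_{Largo} = 14.

14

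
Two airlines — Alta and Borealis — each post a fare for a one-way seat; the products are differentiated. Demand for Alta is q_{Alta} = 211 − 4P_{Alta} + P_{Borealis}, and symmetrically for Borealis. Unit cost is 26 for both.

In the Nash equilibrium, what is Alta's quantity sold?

76

Alta's profit: π = (P_{Alta} − 26)(211 − 4P_{Alta} + P_{Borealis}).
∂π/∂P_{Alta} = 315 − 8P_{Alta} + P_{Borealis} = 0 ⇒ P_{Alta} = 39.375 + 0.125P_{Borealis}.
The game is symmetric, so in equilibrium P_{Borealis} = P_{Alta}: the reaction function gives 0.875P_{Alta} = 39.375, hence P_{Alta} = 45.
q_{Alta} = 211 − 4·45 + 45 = 76.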